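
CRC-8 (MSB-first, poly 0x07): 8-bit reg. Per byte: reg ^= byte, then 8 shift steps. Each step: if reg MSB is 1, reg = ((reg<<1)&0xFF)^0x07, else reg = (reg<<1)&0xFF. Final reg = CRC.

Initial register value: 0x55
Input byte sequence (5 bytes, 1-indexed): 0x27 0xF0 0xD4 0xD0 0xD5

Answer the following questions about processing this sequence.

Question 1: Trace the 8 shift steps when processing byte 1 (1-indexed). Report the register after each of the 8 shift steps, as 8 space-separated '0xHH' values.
Register before byte 1: 0x55
After XOR with byte 0x27: 0x72

Answer: 0xE4 0xCF 0x99 0x35 0x6A 0xD4 0xAF 0x59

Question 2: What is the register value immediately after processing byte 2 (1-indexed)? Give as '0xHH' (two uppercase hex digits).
After byte 1 (0x27): reg=0x59
After byte 2 (0xF0): reg=0x56

Answer: 0x56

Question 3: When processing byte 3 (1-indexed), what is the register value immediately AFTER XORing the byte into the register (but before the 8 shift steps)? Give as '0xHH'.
Answer: 0x82

Derivation:
Register before byte 3: 0x56
Byte 3: 0xD4
0x56 XOR 0xD4 = 0x82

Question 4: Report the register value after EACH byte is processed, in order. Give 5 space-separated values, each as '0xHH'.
0x59 0x56 0x87 0xA2 0x42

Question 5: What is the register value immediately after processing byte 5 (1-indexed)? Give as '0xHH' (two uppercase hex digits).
Answer: 0x42

Derivation:
After byte 1 (0x27): reg=0x59
After byte 2 (0xF0): reg=0x56
After byte 3 (0xD4): reg=0x87
After byte 4 (0xD0): reg=0xA2
After byte 5 (0xD5): reg=0x42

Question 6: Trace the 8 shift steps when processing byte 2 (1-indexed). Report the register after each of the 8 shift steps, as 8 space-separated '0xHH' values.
Answer: 0x55 0xAA 0x53 0xA6 0x4B 0x96 0x2B 0x56

Derivation:
After byte 1 (0x27): reg=0x59
Register before byte 2: 0x59
After XOR with byte 0xF0: 0xA9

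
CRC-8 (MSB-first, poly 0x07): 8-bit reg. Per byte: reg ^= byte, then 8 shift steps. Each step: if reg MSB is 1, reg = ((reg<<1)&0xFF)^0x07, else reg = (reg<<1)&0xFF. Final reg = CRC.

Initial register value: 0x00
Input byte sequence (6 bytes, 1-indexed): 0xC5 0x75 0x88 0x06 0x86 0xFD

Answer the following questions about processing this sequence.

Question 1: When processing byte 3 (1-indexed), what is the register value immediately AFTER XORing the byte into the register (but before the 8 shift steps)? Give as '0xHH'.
Register before byte 3: 0xE0
Byte 3: 0x88
0xE0 XOR 0x88 = 0x68

Answer: 0x68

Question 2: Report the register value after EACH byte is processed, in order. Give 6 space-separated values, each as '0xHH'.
0x55 0xE0 0x1F 0x4F 0x71 0xAD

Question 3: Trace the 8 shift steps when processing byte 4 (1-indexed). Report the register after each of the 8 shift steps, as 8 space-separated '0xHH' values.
After byte 1 (0xC5): reg=0x55
After byte 2 (0x75): reg=0xE0
After byte 3 (0x88): reg=0x1F
Register before byte 4: 0x1F
After XOR with byte 0x06: 0x19

Answer: 0x32 0x64 0xC8 0x97 0x29 0x52 0xA4 0x4F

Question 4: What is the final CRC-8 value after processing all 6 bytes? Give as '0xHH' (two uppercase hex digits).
Answer: 0xAD

Derivation:
After byte 1 (0xC5): reg=0x55
After byte 2 (0x75): reg=0xE0
After byte 3 (0x88): reg=0x1F
After byte 4 (0x06): reg=0x4F
After byte 5 (0x86): reg=0x71
After byte 6 (0xFD): reg=0xAD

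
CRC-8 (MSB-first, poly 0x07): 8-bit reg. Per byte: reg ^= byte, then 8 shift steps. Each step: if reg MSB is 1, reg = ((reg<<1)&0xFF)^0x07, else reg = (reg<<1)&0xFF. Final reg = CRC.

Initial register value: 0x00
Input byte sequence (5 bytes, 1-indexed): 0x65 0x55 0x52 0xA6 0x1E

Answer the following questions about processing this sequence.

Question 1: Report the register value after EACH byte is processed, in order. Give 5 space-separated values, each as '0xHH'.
0x3C 0x18 0xF1 0xA2 0x3D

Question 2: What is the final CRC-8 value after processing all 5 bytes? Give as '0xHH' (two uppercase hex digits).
After byte 1 (0x65): reg=0x3C
After byte 2 (0x55): reg=0x18
After byte 3 (0x52): reg=0xF1
After byte 4 (0xA6): reg=0xA2
After byte 5 (0x1E): reg=0x3D

Answer: 0x3D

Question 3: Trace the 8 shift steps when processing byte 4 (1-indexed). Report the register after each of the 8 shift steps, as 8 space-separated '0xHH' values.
After byte 1 (0x65): reg=0x3C
After byte 2 (0x55): reg=0x18
After byte 3 (0x52): reg=0xF1
Register before byte 4: 0xF1
After XOR with byte 0xA6: 0x57

Answer: 0xAE 0x5B 0xB6 0x6B 0xD6 0xAB 0x51 0xA2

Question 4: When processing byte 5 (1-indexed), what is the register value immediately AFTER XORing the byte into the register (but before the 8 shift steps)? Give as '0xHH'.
Answer: 0xBC

Derivation:
Register before byte 5: 0xA2
Byte 5: 0x1E
0xA2 XOR 0x1E = 0xBC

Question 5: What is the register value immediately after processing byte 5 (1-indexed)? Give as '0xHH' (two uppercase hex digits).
Answer: 0x3D

Derivation:
After byte 1 (0x65): reg=0x3C
After byte 2 (0x55): reg=0x18
After byte 3 (0x52): reg=0xF1
After byte 4 (0xA6): reg=0xA2
After byte 5 (0x1E): reg=0x3D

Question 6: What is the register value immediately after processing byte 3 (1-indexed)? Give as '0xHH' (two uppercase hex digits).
After byte 1 (0x65): reg=0x3C
After byte 2 (0x55): reg=0x18
After byte 3 (0x52): reg=0xF1

Answer: 0xF1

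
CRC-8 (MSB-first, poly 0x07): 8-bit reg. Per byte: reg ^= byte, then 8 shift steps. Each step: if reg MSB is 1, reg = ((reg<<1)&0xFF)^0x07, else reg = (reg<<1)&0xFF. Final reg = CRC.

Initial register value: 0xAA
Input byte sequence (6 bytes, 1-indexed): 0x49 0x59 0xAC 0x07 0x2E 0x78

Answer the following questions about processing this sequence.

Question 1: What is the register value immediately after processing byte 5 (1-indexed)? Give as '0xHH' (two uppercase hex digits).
After byte 1 (0x49): reg=0xA7
After byte 2 (0x59): reg=0xF4
After byte 3 (0xAC): reg=0x8F
After byte 4 (0x07): reg=0xB1
After byte 5 (0x2E): reg=0xD4

Answer: 0xD4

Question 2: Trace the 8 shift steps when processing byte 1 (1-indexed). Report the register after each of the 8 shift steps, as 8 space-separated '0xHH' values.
Register before byte 1: 0xAA
After XOR with byte 0x49: 0xE3

Answer: 0xC1 0x85 0x0D 0x1A 0x34 0x68 0xD0 0xA7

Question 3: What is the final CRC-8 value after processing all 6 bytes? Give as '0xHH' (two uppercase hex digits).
After byte 1 (0x49): reg=0xA7
After byte 2 (0x59): reg=0xF4
After byte 3 (0xAC): reg=0x8F
After byte 4 (0x07): reg=0xB1
After byte 5 (0x2E): reg=0xD4
After byte 6 (0x78): reg=0x4D

Answer: 0x4D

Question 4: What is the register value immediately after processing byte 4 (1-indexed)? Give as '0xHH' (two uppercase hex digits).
After byte 1 (0x49): reg=0xA7
After byte 2 (0x59): reg=0xF4
After byte 3 (0xAC): reg=0x8F
After byte 4 (0x07): reg=0xB1

Answer: 0xB1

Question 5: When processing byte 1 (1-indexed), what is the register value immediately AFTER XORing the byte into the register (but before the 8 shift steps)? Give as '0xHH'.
Register before byte 1: 0xAA
Byte 1: 0x49
0xAA XOR 0x49 = 0xE3

Answer: 0xE3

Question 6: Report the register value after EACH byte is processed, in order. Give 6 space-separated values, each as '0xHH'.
0xA7 0xF4 0x8F 0xB1 0xD4 0x4D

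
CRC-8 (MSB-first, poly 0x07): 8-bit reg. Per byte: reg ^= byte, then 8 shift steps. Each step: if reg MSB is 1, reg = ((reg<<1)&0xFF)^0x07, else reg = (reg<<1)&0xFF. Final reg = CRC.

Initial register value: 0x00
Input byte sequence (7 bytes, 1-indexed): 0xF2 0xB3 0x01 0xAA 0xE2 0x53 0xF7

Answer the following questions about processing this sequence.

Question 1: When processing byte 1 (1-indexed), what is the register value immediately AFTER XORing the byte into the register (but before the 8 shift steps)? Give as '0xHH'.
Answer: 0xF2

Derivation:
Register before byte 1: 0x00
Byte 1: 0xF2
0x00 XOR 0xF2 = 0xF2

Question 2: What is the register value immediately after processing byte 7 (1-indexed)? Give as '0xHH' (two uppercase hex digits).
After byte 1 (0xF2): reg=0xD0
After byte 2 (0xB3): reg=0x2E
After byte 3 (0x01): reg=0xCD
After byte 4 (0xAA): reg=0x32
After byte 5 (0xE2): reg=0x3E
After byte 6 (0x53): reg=0x04
After byte 7 (0xF7): reg=0xD7

Answer: 0xD7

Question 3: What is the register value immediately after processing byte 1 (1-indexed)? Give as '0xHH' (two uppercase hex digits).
Answer: 0xD0

Derivation:
After byte 1 (0xF2): reg=0xD0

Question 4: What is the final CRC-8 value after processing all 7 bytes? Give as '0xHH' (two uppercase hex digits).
Answer: 0xD7

Derivation:
After byte 1 (0xF2): reg=0xD0
After byte 2 (0xB3): reg=0x2E
After byte 3 (0x01): reg=0xCD
After byte 4 (0xAA): reg=0x32
After byte 5 (0xE2): reg=0x3E
After byte 6 (0x53): reg=0x04
After byte 7 (0xF7): reg=0xD7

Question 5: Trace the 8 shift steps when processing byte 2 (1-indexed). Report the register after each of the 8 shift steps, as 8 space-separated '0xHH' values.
After byte 1 (0xF2): reg=0xD0
Register before byte 2: 0xD0
After XOR with byte 0xB3: 0x63

Answer: 0xC6 0x8B 0x11 0x22 0x44 0x88 0x17 0x2E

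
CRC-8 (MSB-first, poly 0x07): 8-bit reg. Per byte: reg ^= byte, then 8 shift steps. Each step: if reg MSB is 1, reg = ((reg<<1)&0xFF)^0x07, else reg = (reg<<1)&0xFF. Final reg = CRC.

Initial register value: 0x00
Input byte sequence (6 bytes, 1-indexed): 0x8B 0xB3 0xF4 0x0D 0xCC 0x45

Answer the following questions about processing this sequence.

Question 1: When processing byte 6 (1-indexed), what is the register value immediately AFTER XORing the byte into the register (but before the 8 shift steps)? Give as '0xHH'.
Answer: 0x8B

Derivation:
Register before byte 6: 0xCE
Byte 6: 0x45
0xCE XOR 0x45 = 0x8B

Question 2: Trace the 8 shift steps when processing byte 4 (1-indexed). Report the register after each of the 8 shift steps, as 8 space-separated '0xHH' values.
After byte 1 (0x8B): reg=0xB8
After byte 2 (0xB3): reg=0x31
After byte 3 (0xF4): reg=0x55
Register before byte 4: 0x55
After XOR with byte 0x0D: 0x58

Answer: 0xB0 0x67 0xCE 0x9B 0x31 0x62 0xC4 0x8F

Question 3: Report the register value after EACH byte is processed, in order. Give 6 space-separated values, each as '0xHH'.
0xB8 0x31 0x55 0x8F 0xCE 0xB8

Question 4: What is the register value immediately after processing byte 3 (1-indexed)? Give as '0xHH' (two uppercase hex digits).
After byte 1 (0x8B): reg=0xB8
After byte 2 (0xB3): reg=0x31
After byte 3 (0xF4): reg=0x55

Answer: 0x55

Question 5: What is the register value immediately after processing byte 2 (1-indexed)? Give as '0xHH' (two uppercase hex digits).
Answer: 0x31

Derivation:
After byte 1 (0x8B): reg=0xB8
After byte 2 (0xB3): reg=0x31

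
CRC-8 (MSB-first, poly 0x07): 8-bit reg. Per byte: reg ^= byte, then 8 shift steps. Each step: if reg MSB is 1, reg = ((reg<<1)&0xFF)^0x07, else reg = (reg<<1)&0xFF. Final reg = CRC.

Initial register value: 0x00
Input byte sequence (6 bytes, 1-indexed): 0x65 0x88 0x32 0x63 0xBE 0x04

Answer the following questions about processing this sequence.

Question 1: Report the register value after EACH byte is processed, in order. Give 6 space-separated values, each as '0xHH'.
0x3C 0x05 0x85 0xBC 0x0E 0x36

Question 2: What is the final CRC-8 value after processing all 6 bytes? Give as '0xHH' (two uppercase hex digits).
After byte 1 (0x65): reg=0x3C
After byte 2 (0x88): reg=0x05
After byte 3 (0x32): reg=0x85
After byte 4 (0x63): reg=0xBC
After byte 5 (0xBE): reg=0x0E
After byte 6 (0x04): reg=0x36

Answer: 0x36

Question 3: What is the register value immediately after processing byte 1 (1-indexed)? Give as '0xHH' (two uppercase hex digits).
After byte 1 (0x65): reg=0x3C

Answer: 0x3C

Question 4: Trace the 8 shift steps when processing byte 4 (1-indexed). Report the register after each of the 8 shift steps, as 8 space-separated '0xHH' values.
Answer: 0xCB 0x91 0x25 0x4A 0x94 0x2F 0x5E 0xBC

Derivation:
After byte 1 (0x65): reg=0x3C
After byte 2 (0x88): reg=0x05
After byte 3 (0x32): reg=0x85
Register before byte 4: 0x85
After XOR with byte 0x63: 0xE6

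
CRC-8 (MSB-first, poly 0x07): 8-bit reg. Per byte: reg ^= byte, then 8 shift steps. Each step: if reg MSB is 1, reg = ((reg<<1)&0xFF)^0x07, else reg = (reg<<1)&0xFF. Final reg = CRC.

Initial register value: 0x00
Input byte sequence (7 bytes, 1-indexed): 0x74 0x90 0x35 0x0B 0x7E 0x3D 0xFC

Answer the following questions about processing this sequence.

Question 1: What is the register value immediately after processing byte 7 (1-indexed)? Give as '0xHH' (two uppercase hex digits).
Answer: 0xA0

Derivation:
After byte 1 (0x74): reg=0x4B
After byte 2 (0x90): reg=0x0F
After byte 3 (0x35): reg=0xA6
After byte 4 (0x0B): reg=0x4A
After byte 5 (0x7E): reg=0x8C
After byte 6 (0x3D): reg=0x1E
After byte 7 (0xFC): reg=0xA0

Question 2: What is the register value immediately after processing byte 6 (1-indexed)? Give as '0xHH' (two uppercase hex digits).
After byte 1 (0x74): reg=0x4B
After byte 2 (0x90): reg=0x0F
After byte 3 (0x35): reg=0xA6
After byte 4 (0x0B): reg=0x4A
After byte 5 (0x7E): reg=0x8C
After byte 6 (0x3D): reg=0x1E

Answer: 0x1E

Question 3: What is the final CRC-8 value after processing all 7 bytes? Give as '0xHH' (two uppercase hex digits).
Answer: 0xA0

Derivation:
After byte 1 (0x74): reg=0x4B
After byte 2 (0x90): reg=0x0F
After byte 3 (0x35): reg=0xA6
After byte 4 (0x0B): reg=0x4A
After byte 5 (0x7E): reg=0x8C
After byte 6 (0x3D): reg=0x1E
After byte 7 (0xFC): reg=0xA0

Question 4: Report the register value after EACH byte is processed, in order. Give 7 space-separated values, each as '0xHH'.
0x4B 0x0F 0xA6 0x4A 0x8C 0x1E 0xA0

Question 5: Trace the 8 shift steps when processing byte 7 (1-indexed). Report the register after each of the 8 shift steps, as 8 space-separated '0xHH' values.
Answer: 0xC3 0x81 0x05 0x0A 0x14 0x28 0x50 0xA0

Derivation:
After byte 1 (0x74): reg=0x4B
After byte 2 (0x90): reg=0x0F
After byte 3 (0x35): reg=0xA6
After byte 4 (0x0B): reg=0x4A
After byte 5 (0x7E): reg=0x8C
After byte 6 (0x3D): reg=0x1E
Register before byte 7: 0x1E
After XOR with byte 0xFC: 0xE2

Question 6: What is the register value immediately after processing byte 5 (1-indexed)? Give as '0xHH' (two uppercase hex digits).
Answer: 0x8C

Derivation:
After byte 1 (0x74): reg=0x4B
After byte 2 (0x90): reg=0x0F
After byte 3 (0x35): reg=0xA6
After byte 4 (0x0B): reg=0x4A
After byte 5 (0x7E): reg=0x8C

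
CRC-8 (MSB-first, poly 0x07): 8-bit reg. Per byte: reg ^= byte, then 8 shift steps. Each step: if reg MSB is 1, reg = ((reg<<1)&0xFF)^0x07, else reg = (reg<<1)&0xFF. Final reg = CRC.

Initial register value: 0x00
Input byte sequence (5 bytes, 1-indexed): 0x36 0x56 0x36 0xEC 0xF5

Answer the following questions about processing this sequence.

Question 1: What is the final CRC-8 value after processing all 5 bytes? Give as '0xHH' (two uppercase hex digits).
Answer: 0x73

Derivation:
After byte 1 (0x36): reg=0x82
After byte 2 (0x56): reg=0x22
After byte 3 (0x36): reg=0x6C
After byte 4 (0xEC): reg=0x89
After byte 5 (0xF5): reg=0x73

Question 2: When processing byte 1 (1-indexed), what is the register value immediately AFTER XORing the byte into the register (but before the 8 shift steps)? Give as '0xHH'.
Answer: 0x36

Derivation:
Register before byte 1: 0x00
Byte 1: 0x36
0x00 XOR 0x36 = 0x36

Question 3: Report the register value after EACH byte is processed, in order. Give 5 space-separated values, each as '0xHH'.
0x82 0x22 0x6C 0x89 0x73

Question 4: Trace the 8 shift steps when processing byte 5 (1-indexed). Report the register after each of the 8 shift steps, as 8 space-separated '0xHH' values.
Answer: 0xF8 0xF7 0xE9 0xD5 0xAD 0x5D 0xBA 0x73

Derivation:
After byte 1 (0x36): reg=0x82
After byte 2 (0x56): reg=0x22
After byte 3 (0x36): reg=0x6C
After byte 4 (0xEC): reg=0x89
Register before byte 5: 0x89
After XOR with byte 0xF5: 0x7C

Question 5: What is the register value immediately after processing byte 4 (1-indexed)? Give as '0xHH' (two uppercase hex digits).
Answer: 0x89

Derivation:
After byte 1 (0x36): reg=0x82
After byte 2 (0x56): reg=0x22
After byte 3 (0x36): reg=0x6C
After byte 4 (0xEC): reg=0x89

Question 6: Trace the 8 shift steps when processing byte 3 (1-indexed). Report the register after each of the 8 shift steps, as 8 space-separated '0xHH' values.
Answer: 0x28 0x50 0xA0 0x47 0x8E 0x1B 0x36 0x6C

Derivation:
After byte 1 (0x36): reg=0x82
After byte 2 (0x56): reg=0x22
Register before byte 3: 0x22
After XOR with byte 0x36: 0x14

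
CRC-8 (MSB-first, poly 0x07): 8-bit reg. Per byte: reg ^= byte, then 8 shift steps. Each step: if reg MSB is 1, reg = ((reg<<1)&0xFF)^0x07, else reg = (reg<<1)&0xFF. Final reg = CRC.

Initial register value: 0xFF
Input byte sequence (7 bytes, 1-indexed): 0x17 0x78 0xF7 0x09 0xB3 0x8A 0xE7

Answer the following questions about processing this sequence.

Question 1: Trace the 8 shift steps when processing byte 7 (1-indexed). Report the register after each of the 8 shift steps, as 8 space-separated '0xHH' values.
Answer: 0x34 0x68 0xD0 0xA7 0x49 0x92 0x23 0x46

Derivation:
After byte 1 (0x17): reg=0x96
After byte 2 (0x78): reg=0x84
After byte 3 (0xF7): reg=0x5E
After byte 4 (0x09): reg=0xA2
After byte 5 (0xB3): reg=0x77
After byte 6 (0x8A): reg=0xFD
Register before byte 7: 0xFD
After XOR with byte 0xE7: 0x1A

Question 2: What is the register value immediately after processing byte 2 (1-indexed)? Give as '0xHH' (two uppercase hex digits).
After byte 1 (0x17): reg=0x96
After byte 2 (0x78): reg=0x84

Answer: 0x84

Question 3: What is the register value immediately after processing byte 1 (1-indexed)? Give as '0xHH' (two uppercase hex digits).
Answer: 0x96

Derivation:
After byte 1 (0x17): reg=0x96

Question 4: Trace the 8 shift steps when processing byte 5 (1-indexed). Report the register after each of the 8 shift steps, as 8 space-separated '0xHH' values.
Answer: 0x22 0x44 0x88 0x17 0x2E 0x5C 0xB8 0x77

Derivation:
After byte 1 (0x17): reg=0x96
After byte 2 (0x78): reg=0x84
After byte 3 (0xF7): reg=0x5E
After byte 4 (0x09): reg=0xA2
Register before byte 5: 0xA2
After XOR with byte 0xB3: 0x11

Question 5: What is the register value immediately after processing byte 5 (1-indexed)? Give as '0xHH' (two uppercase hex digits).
Answer: 0x77

Derivation:
After byte 1 (0x17): reg=0x96
After byte 2 (0x78): reg=0x84
After byte 3 (0xF7): reg=0x5E
After byte 4 (0x09): reg=0xA2
After byte 5 (0xB3): reg=0x77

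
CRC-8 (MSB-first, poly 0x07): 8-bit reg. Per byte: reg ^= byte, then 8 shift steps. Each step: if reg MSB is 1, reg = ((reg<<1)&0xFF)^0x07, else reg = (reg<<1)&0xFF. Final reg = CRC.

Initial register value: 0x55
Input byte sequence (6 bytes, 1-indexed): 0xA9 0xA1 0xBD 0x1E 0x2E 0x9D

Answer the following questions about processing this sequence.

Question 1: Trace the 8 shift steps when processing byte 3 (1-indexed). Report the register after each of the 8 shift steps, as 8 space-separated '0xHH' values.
Answer: 0x76 0xEC 0xDF 0xB9 0x75 0xEA 0xD3 0xA1

Derivation:
After byte 1 (0xA9): reg=0xFA
After byte 2 (0xA1): reg=0x86
Register before byte 3: 0x86
After XOR with byte 0xBD: 0x3B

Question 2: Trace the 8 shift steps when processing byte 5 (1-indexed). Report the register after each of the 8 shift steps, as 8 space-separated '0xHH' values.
Answer: 0x34 0x68 0xD0 0xA7 0x49 0x92 0x23 0x46

Derivation:
After byte 1 (0xA9): reg=0xFA
After byte 2 (0xA1): reg=0x86
After byte 3 (0xBD): reg=0xA1
After byte 4 (0x1E): reg=0x34
Register before byte 5: 0x34
After XOR with byte 0x2E: 0x1A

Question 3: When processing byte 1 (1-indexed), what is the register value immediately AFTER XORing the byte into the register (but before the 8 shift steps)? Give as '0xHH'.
Register before byte 1: 0x55
Byte 1: 0xA9
0x55 XOR 0xA9 = 0xFC

Answer: 0xFC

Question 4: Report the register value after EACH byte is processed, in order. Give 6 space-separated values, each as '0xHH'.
0xFA 0x86 0xA1 0x34 0x46 0x0F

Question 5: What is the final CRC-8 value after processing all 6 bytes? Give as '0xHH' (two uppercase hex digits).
After byte 1 (0xA9): reg=0xFA
After byte 2 (0xA1): reg=0x86
After byte 3 (0xBD): reg=0xA1
After byte 4 (0x1E): reg=0x34
After byte 5 (0x2E): reg=0x46
After byte 6 (0x9D): reg=0x0F

Answer: 0x0F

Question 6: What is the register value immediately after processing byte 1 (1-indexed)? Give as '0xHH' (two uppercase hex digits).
After byte 1 (0xA9): reg=0xFA

Answer: 0xFA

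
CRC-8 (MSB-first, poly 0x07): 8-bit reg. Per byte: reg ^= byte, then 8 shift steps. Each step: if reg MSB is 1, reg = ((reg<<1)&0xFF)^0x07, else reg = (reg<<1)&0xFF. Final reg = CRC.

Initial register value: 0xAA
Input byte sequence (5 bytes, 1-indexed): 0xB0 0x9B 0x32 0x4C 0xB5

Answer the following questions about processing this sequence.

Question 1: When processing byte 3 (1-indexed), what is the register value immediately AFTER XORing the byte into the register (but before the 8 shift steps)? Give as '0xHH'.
Register before byte 3: 0x1D
Byte 3: 0x32
0x1D XOR 0x32 = 0x2F

Answer: 0x2F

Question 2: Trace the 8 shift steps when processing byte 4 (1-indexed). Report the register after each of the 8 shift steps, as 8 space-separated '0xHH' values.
Answer: 0x05 0x0A 0x14 0x28 0x50 0xA0 0x47 0x8E

Derivation:
After byte 1 (0xB0): reg=0x46
After byte 2 (0x9B): reg=0x1D
After byte 3 (0x32): reg=0xCD
Register before byte 4: 0xCD
After XOR with byte 0x4C: 0x81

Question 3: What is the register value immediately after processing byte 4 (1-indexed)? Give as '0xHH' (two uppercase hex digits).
After byte 1 (0xB0): reg=0x46
After byte 2 (0x9B): reg=0x1D
After byte 3 (0x32): reg=0xCD
After byte 4 (0x4C): reg=0x8E

Answer: 0x8E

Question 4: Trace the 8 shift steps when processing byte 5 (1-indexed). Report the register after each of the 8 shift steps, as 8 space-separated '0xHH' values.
After byte 1 (0xB0): reg=0x46
After byte 2 (0x9B): reg=0x1D
After byte 3 (0x32): reg=0xCD
After byte 4 (0x4C): reg=0x8E
Register before byte 5: 0x8E
After XOR with byte 0xB5: 0x3B

Answer: 0x76 0xEC 0xDF 0xB9 0x75 0xEA 0xD3 0xA1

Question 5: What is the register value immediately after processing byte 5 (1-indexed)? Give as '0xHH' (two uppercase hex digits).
Answer: 0xA1

Derivation:
After byte 1 (0xB0): reg=0x46
After byte 2 (0x9B): reg=0x1D
After byte 3 (0x32): reg=0xCD
After byte 4 (0x4C): reg=0x8E
After byte 5 (0xB5): reg=0xA1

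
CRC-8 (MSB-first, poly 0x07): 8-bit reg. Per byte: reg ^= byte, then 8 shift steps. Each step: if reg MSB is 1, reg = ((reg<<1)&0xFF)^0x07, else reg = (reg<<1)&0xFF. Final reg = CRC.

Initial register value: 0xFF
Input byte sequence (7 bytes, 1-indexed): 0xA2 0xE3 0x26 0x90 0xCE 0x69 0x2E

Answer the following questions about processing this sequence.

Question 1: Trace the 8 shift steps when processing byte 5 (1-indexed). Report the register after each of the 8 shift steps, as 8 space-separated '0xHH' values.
Answer: 0x2B 0x56 0xAC 0x5F 0xBE 0x7B 0xF6 0xEB

Derivation:
After byte 1 (0xA2): reg=0x94
After byte 2 (0xE3): reg=0x42
After byte 3 (0x26): reg=0x3B
After byte 4 (0x90): reg=0x58
Register before byte 5: 0x58
After XOR with byte 0xCE: 0x96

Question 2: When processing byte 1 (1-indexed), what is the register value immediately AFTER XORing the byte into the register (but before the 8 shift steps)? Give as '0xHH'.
Register before byte 1: 0xFF
Byte 1: 0xA2
0xFF XOR 0xA2 = 0x5D

Answer: 0x5D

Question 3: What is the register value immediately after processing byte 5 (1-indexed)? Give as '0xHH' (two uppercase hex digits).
After byte 1 (0xA2): reg=0x94
After byte 2 (0xE3): reg=0x42
After byte 3 (0x26): reg=0x3B
After byte 4 (0x90): reg=0x58
After byte 5 (0xCE): reg=0xEB

Answer: 0xEB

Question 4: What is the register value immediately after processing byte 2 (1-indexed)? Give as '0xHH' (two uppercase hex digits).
Answer: 0x42

Derivation:
After byte 1 (0xA2): reg=0x94
After byte 2 (0xE3): reg=0x42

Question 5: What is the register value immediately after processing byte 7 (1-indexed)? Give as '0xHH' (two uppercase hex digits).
Answer: 0x56

Derivation:
After byte 1 (0xA2): reg=0x94
After byte 2 (0xE3): reg=0x42
After byte 3 (0x26): reg=0x3B
After byte 4 (0x90): reg=0x58
After byte 5 (0xCE): reg=0xEB
After byte 6 (0x69): reg=0x87
After byte 7 (0x2E): reg=0x56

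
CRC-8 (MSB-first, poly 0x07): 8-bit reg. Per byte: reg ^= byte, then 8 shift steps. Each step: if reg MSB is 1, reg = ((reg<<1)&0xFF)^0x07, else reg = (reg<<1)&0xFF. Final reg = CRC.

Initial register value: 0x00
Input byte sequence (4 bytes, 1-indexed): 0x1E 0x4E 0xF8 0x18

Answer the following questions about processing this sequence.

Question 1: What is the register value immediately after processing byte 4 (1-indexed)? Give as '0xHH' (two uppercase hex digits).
Answer: 0xFD

Derivation:
After byte 1 (0x1E): reg=0x5A
After byte 2 (0x4E): reg=0x6C
After byte 3 (0xF8): reg=0xE5
After byte 4 (0x18): reg=0xFD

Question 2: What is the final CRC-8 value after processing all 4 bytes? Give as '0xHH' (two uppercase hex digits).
After byte 1 (0x1E): reg=0x5A
After byte 2 (0x4E): reg=0x6C
After byte 3 (0xF8): reg=0xE5
After byte 4 (0x18): reg=0xFD

Answer: 0xFD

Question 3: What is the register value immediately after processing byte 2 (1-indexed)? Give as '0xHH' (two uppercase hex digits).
Answer: 0x6C

Derivation:
After byte 1 (0x1E): reg=0x5A
After byte 2 (0x4E): reg=0x6C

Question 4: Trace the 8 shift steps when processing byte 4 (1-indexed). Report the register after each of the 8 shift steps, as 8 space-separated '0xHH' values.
After byte 1 (0x1E): reg=0x5A
After byte 2 (0x4E): reg=0x6C
After byte 3 (0xF8): reg=0xE5
Register before byte 4: 0xE5
After XOR with byte 0x18: 0xFD

Answer: 0xFD 0xFD 0xFD 0xFD 0xFD 0xFD 0xFD 0xFD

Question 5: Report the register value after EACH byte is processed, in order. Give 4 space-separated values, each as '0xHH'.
0x5A 0x6C 0xE5 0xFD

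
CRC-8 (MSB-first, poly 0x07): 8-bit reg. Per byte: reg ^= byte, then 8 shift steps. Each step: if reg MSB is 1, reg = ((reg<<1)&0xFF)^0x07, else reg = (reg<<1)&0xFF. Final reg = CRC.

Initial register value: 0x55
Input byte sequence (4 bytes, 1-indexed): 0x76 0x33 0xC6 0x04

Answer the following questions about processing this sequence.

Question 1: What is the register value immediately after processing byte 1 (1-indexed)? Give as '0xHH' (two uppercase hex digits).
Answer: 0xE9

Derivation:
After byte 1 (0x76): reg=0xE9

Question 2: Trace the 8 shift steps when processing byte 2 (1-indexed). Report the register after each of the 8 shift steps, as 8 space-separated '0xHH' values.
After byte 1 (0x76): reg=0xE9
Register before byte 2: 0xE9
After XOR with byte 0x33: 0xDA

Answer: 0xB3 0x61 0xC2 0x83 0x01 0x02 0x04 0x08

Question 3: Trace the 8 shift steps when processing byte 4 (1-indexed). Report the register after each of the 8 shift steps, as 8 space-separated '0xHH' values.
Answer: 0xC0 0x87 0x09 0x12 0x24 0x48 0x90 0x27

Derivation:
After byte 1 (0x76): reg=0xE9
After byte 2 (0x33): reg=0x08
After byte 3 (0xC6): reg=0x64
Register before byte 4: 0x64
After XOR with byte 0x04: 0x60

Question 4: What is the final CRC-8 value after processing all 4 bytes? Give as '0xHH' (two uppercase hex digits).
Answer: 0x27

Derivation:
After byte 1 (0x76): reg=0xE9
After byte 2 (0x33): reg=0x08
After byte 3 (0xC6): reg=0x64
After byte 4 (0x04): reg=0x27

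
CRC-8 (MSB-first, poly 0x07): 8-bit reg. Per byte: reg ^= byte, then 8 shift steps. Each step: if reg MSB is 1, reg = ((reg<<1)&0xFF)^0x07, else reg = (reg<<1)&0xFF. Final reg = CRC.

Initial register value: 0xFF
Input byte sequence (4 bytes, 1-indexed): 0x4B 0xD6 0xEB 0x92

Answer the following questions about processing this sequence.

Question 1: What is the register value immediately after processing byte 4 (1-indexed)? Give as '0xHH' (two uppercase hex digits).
After byte 1 (0x4B): reg=0x05
After byte 2 (0xD6): reg=0x37
After byte 3 (0xEB): reg=0x1A
After byte 4 (0x92): reg=0xB1

Answer: 0xB1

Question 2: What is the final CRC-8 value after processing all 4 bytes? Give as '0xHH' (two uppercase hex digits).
After byte 1 (0x4B): reg=0x05
After byte 2 (0xD6): reg=0x37
After byte 3 (0xEB): reg=0x1A
After byte 4 (0x92): reg=0xB1

Answer: 0xB1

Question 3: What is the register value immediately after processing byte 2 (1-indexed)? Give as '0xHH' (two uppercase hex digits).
After byte 1 (0x4B): reg=0x05
After byte 2 (0xD6): reg=0x37

Answer: 0x37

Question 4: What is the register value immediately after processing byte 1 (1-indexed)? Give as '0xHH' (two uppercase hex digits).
Answer: 0x05

Derivation:
After byte 1 (0x4B): reg=0x05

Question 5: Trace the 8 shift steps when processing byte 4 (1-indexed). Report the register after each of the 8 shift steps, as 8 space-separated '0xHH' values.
After byte 1 (0x4B): reg=0x05
After byte 2 (0xD6): reg=0x37
After byte 3 (0xEB): reg=0x1A
Register before byte 4: 0x1A
After XOR with byte 0x92: 0x88

Answer: 0x17 0x2E 0x5C 0xB8 0x77 0xEE 0xDB 0xB1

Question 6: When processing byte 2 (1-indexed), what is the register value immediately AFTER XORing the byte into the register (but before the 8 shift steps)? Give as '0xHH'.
Register before byte 2: 0x05
Byte 2: 0xD6
0x05 XOR 0xD6 = 0xD3

Answer: 0xD3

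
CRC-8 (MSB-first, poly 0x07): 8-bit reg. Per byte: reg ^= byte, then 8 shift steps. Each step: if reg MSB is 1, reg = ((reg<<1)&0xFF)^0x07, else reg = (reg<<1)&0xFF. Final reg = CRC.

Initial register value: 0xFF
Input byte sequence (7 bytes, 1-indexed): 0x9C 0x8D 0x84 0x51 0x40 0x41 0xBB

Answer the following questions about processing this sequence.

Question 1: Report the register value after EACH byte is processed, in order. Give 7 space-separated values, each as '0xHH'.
0x2E 0x60 0xB2 0xA7 0xBB 0xE8 0xBE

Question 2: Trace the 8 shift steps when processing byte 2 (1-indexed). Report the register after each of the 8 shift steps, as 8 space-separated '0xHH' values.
After byte 1 (0x9C): reg=0x2E
Register before byte 2: 0x2E
After XOR with byte 0x8D: 0xA3

Answer: 0x41 0x82 0x03 0x06 0x0C 0x18 0x30 0x60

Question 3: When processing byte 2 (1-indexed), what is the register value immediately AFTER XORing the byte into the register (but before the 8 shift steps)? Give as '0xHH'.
Register before byte 2: 0x2E
Byte 2: 0x8D
0x2E XOR 0x8D = 0xA3

Answer: 0xA3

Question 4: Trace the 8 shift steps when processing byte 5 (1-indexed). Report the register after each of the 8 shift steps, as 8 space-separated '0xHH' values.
Answer: 0xC9 0x95 0x2D 0x5A 0xB4 0x6F 0xDE 0xBB

Derivation:
After byte 1 (0x9C): reg=0x2E
After byte 2 (0x8D): reg=0x60
After byte 3 (0x84): reg=0xB2
After byte 4 (0x51): reg=0xA7
Register before byte 5: 0xA7
After XOR with byte 0x40: 0xE7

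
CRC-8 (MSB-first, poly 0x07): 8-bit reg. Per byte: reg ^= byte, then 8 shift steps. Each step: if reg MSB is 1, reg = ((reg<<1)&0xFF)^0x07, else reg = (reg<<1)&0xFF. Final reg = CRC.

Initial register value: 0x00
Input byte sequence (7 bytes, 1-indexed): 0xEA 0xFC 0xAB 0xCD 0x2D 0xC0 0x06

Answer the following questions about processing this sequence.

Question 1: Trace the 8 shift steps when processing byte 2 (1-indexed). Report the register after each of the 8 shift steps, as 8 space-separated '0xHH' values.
After byte 1 (0xEA): reg=0x98
Register before byte 2: 0x98
After XOR with byte 0xFC: 0x64

Answer: 0xC8 0x97 0x29 0x52 0xA4 0x4F 0x9E 0x3B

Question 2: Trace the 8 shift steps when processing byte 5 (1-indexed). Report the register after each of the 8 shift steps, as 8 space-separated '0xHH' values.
After byte 1 (0xEA): reg=0x98
After byte 2 (0xFC): reg=0x3B
After byte 3 (0xAB): reg=0xF9
After byte 4 (0xCD): reg=0x8C
Register before byte 5: 0x8C
After XOR with byte 0x2D: 0xA1

Answer: 0x45 0x8A 0x13 0x26 0x4C 0x98 0x37 0x6E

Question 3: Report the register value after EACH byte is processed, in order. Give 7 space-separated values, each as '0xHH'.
0x98 0x3B 0xF9 0x8C 0x6E 0x43 0xDC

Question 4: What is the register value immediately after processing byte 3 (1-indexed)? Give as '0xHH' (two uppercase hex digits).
After byte 1 (0xEA): reg=0x98
After byte 2 (0xFC): reg=0x3B
After byte 3 (0xAB): reg=0xF9

Answer: 0xF9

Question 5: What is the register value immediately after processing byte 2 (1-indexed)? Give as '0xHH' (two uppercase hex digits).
After byte 1 (0xEA): reg=0x98
After byte 2 (0xFC): reg=0x3B

Answer: 0x3B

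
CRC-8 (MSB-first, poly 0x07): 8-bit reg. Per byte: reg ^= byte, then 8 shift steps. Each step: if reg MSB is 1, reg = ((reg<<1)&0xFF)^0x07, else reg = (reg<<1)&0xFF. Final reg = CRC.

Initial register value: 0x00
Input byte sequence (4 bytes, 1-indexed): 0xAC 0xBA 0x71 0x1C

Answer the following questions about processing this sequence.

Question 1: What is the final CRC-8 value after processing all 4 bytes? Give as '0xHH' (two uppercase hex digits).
After byte 1 (0xAC): reg=0x4D
After byte 2 (0xBA): reg=0xCB
After byte 3 (0x71): reg=0x2F
After byte 4 (0x1C): reg=0x99

Answer: 0x99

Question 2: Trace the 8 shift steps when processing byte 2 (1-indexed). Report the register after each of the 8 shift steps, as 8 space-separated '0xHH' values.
Answer: 0xE9 0xD5 0xAD 0x5D 0xBA 0x73 0xE6 0xCB

Derivation:
After byte 1 (0xAC): reg=0x4D
Register before byte 2: 0x4D
After XOR with byte 0xBA: 0xF7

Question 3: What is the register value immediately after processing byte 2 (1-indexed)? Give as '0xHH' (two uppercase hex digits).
Answer: 0xCB

Derivation:
After byte 1 (0xAC): reg=0x4D
After byte 2 (0xBA): reg=0xCB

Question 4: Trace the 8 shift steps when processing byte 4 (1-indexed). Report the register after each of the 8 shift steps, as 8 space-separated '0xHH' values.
After byte 1 (0xAC): reg=0x4D
After byte 2 (0xBA): reg=0xCB
After byte 3 (0x71): reg=0x2F
Register before byte 4: 0x2F
After XOR with byte 0x1C: 0x33

Answer: 0x66 0xCC 0x9F 0x39 0x72 0xE4 0xCF 0x99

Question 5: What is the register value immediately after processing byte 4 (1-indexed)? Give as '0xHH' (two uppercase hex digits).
Answer: 0x99

Derivation:
After byte 1 (0xAC): reg=0x4D
After byte 2 (0xBA): reg=0xCB
After byte 3 (0x71): reg=0x2F
After byte 4 (0x1C): reg=0x99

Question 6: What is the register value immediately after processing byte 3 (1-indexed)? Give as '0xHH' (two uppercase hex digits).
Answer: 0x2F

Derivation:
After byte 1 (0xAC): reg=0x4D
After byte 2 (0xBA): reg=0xCB
After byte 3 (0x71): reg=0x2F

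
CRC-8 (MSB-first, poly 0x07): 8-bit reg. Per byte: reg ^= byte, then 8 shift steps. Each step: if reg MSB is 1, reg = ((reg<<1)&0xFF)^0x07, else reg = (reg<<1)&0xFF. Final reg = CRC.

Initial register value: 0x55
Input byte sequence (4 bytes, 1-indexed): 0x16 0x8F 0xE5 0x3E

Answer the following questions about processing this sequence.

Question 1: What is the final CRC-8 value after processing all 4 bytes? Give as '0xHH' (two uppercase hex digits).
Answer: 0x55

Derivation:
After byte 1 (0x16): reg=0xCE
After byte 2 (0x8F): reg=0xC0
After byte 3 (0xE5): reg=0xFB
After byte 4 (0x3E): reg=0x55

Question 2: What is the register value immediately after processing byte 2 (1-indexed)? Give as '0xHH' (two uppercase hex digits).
Answer: 0xC0

Derivation:
After byte 1 (0x16): reg=0xCE
After byte 2 (0x8F): reg=0xC0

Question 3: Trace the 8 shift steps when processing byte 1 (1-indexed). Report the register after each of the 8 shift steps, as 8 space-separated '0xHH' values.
Register before byte 1: 0x55
After XOR with byte 0x16: 0x43

Answer: 0x86 0x0B 0x16 0x2C 0x58 0xB0 0x67 0xCE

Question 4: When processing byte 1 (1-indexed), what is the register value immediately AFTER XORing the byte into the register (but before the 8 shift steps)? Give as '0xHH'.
Answer: 0x43

Derivation:
Register before byte 1: 0x55
Byte 1: 0x16
0x55 XOR 0x16 = 0x43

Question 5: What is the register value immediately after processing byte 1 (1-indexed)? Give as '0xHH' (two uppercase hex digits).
Answer: 0xCE

Derivation:
After byte 1 (0x16): reg=0xCE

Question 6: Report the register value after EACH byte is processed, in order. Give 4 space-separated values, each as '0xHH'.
0xCE 0xC0 0xFB 0x55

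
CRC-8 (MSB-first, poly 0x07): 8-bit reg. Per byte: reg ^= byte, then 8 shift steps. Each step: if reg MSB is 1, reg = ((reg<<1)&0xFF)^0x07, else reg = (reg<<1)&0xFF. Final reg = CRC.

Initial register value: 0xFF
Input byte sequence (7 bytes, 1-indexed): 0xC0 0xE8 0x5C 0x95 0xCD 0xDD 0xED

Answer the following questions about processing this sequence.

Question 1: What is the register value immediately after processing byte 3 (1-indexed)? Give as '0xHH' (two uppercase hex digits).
After byte 1 (0xC0): reg=0xBD
After byte 2 (0xE8): reg=0xAC
After byte 3 (0x5C): reg=0xDE

Answer: 0xDE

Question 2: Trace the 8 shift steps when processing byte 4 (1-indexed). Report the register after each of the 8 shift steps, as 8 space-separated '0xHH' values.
Answer: 0x96 0x2B 0x56 0xAC 0x5F 0xBE 0x7B 0xF6

Derivation:
After byte 1 (0xC0): reg=0xBD
After byte 2 (0xE8): reg=0xAC
After byte 3 (0x5C): reg=0xDE
Register before byte 4: 0xDE
After XOR with byte 0x95: 0x4B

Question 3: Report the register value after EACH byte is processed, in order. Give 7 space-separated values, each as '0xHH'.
0xBD 0xAC 0xDE 0xF6 0xA1 0x73 0xD3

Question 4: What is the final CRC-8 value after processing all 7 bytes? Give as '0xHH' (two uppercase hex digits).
After byte 1 (0xC0): reg=0xBD
After byte 2 (0xE8): reg=0xAC
After byte 3 (0x5C): reg=0xDE
After byte 4 (0x95): reg=0xF6
After byte 5 (0xCD): reg=0xA1
After byte 6 (0xDD): reg=0x73
After byte 7 (0xED): reg=0xD3

Answer: 0xD3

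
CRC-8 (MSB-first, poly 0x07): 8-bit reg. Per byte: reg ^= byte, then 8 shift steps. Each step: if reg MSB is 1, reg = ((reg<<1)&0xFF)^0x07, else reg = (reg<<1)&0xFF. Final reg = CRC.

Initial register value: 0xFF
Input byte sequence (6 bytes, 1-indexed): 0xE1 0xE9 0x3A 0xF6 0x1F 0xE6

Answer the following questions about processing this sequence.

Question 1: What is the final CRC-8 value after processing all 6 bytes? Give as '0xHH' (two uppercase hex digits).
After byte 1 (0xE1): reg=0x5A
After byte 2 (0xE9): reg=0x10
After byte 3 (0x3A): reg=0xD6
After byte 4 (0xF6): reg=0xE0
After byte 5 (0x1F): reg=0xF3
After byte 6 (0xE6): reg=0x6B

Answer: 0x6B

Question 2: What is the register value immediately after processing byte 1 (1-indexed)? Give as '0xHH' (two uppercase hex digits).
After byte 1 (0xE1): reg=0x5A

Answer: 0x5A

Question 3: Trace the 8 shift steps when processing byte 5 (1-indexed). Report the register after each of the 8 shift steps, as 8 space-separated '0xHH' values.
Answer: 0xF9 0xF5 0xED 0xDD 0xBD 0x7D 0xFA 0xF3

Derivation:
After byte 1 (0xE1): reg=0x5A
After byte 2 (0xE9): reg=0x10
After byte 3 (0x3A): reg=0xD6
After byte 4 (0xF6): reg=0xE0
Register before byte 5: 0xE0
After XOR with byte 0x1F: 0xFF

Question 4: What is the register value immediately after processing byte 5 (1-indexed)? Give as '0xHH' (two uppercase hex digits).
Answer: 0xF3

Derivation:
After byte 1 (0xE1): reg=0x5A
After byte 2 (0xE9): reg=0x10
After byte 3 (0x3A): reg=0xD6
After byte 4 (0xF6): reg=0xE0
After byte 5 (0x1F): reg=0xF3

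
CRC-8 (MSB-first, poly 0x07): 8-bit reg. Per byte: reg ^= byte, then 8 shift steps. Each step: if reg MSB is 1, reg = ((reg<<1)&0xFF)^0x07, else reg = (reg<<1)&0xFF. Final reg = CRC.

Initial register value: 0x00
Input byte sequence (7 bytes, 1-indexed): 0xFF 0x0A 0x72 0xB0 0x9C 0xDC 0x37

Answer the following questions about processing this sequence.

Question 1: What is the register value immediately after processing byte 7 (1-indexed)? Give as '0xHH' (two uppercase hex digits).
Answer: 0x0B

Derivation:
After byte 1 (0xFF): reg=0xF3
After byte 2 (0x0A): reg=0xE1
After byte 3 (0x72): reg=0xF0
After byte 4 (0xB0): reg=0xC7
After byte 5 (0x9C): reg=0x86
After byte 6 (0xDC): reg=0x81
After byte 7 (0x37): reg=0x0B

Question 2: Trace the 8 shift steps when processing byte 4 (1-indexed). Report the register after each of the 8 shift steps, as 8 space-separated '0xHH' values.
After byte 1 (0xFF): reg=0xF3
After byte 2 (0x0A): reg=0xE1
After byte 3 (0x72): reg=0xF0
Register before byte 4: 0xF0
After XOR with byte 0xB0: 0x40

Answer: 0x80 0x07 0x0E 0x1C 0x38 0x70 0xE0 0xC7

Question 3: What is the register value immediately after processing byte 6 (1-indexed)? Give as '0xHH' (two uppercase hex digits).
After byte 1 (0xFF): reg=0xF3
After byte 2 (0x0A): reg=0xE1
After byte 3 (0x72): reg=0xF0
After byte 4 (0xB0): reg=0xC7
After byte 5 (0x9C): reg=0x86
After byte 6 (0xDC): reg=0x81

Answer: 0x81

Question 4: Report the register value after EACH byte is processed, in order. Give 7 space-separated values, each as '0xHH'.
0xF3 0xE1 0xF0 0xC7 0x86 0x81 0x0B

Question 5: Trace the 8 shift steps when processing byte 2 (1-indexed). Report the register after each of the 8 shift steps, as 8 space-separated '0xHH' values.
After byte 1 (0xFF): reg=0xF3
Register before byte 2: 0xF3
After XOR with byte 0x0A: 0xF9

Answer: 0xF5 0xED 0xDD 0xBD 0x7D 0xFA 0xF3 0xE1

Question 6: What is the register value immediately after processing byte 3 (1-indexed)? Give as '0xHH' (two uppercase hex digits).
After byte 1 (0xFF): reg=0xF3
After byte 2 (0x0A): reg=0xE1
After byte 3 (0x72): reg=0xF0

Answer: 0xF0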